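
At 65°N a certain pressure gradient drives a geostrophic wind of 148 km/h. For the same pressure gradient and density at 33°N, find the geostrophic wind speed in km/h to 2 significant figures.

250 km/h

With the same pressure gradient and density, V_g ∝ 1/f ∝ 1/sin φ.
V₂ = V₁ · sin φ₁ / sin φ₂ = 148 × sin 65° / sin 33°
V₂ = 148 × 0.9063/0.5446 = 250 km/h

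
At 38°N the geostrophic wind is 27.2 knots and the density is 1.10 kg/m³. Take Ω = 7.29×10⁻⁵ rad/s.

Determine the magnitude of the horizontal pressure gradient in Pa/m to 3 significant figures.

1.38×10⁻³ Pa/m

Coriolis parameter at 38°N:
f = 2Ω sin φ = 2 × 7.29×10⁻⁵ × sin 38° = 8.98×10⁻⁵ s⁻¹
Wind speed in SI: 27.2 knots = 14.0 m/s
Geostrophic balance rearranged: |∂P/∂n| = f ρ V_g
|∂P/∂n| = 8.98×10⁻⁵ × 1.10 × 14.0 = 1.38×10⁻³ Pa/m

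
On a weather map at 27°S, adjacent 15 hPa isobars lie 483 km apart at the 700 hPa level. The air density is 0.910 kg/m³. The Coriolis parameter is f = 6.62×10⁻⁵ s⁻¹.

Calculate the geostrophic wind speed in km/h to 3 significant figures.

186 km/h

Pressure gradient: |∂P/∂n| = 1500 Pa / 483000 m = 3.11×10⁻³ Pa/m
Geostrophic balance (pressure-gradient force = Coriolis force):
V_g = (1/(fρ)) |∂P/∂n| = 3.11×10⁻³ / (6.62×10⁻⁵ × 0.910) = 51.6 m/s
Converting: 51.6 m/s × 3.6 = 186 km/h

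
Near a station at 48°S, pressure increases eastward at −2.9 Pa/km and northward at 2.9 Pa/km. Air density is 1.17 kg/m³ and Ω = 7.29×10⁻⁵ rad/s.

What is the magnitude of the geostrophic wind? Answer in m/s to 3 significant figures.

32.4 m/s

Coriolis parameter at 48°S:
f = 2Ω sin φ = 2 × 7.29×10⁻⁵ × sin 48° = 1.08×10⁻⁴ s⁻¹
In the Southern Hemisphere f is negative: f = −1.08×10⁻⁴ s⁻¹.
Component geostrophic relations (x east, y north):
u_g = −(1/(fρ)) ∂P/∂y,  v_g = (1/(fρ)) ∂P/∂x
u_g = −(2.9×10⁻³)/(−1.08×10⁻⁴ × 1.17) = 22.9 m/s;  v_g = (−2.9×10⁻³)/(−1.08×10⁻⁴ × 1.17) = 22.9 m/s
|V_g| = √(u_g² + v_g²) = 32.4 m/s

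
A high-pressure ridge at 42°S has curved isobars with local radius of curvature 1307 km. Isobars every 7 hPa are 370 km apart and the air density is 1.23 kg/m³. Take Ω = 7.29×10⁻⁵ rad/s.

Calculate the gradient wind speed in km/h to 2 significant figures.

66 km/h

Coriolis parameter at 42°S:
f = 2Ω sin φ = 2 × 7.29×10⁻⁵ × sin 42° = 9.76×10⁻⁵ s⁻¹
Pressure gradient: |∂P/∂n| = 700 Pa / 370000 m = 1.89×10⁻³ Pa/m
Geostrophic speed: V_g = |∂P/∂n|/(fρ) = 1.89×10⁻³/(9.76×10⁻⁵ × 1.23) = 15.8 m/s
Around a high, pressure-gradient force acts outward with centrifugal, so Coriolis balances both:
fV = (1/ρ)|∂P/∂n| + V²/R  →  V² − fR·V + fR·V_g = 0
With fR = 9.76×10⁻⁵ × 1307×10³ m = 128 m/s:
V = [fR − √((fR)² − 4 fR V_g)]/2 = [128 − √(128² − 4×128×15.8)]/2 = 18.4 m/s
Supergeostrophic (V > V_g = 15.8 m/s), as expected around a high.
Converting: 18.4 m/s × 3.6 = 66 km/h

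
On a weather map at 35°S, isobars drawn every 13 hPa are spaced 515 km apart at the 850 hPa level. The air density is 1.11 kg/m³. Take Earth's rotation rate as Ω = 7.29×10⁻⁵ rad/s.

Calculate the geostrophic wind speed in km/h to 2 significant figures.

98 km/h

Coriolis parameter at 35°S:
f = 2Ω sin φ = 2 × 7.29×10⁻⁵ × sin 35° = 8.36×10⁻⁵ s⁻¹
Pressure gradient: |∂P/∂n| = 1300 Pa / 515000 m = 2.52×10⁻³ Pa/m
Geostrophic balance (pressure-gradient force = Coriolis force):
V_g = (1/(fρ)) |∂P/∂n| = 2.52×10⁻³ / (8.36×10⁻⁵ × 1.11) = 27.2 m/s
Converting: 27.2 m/s × 3.6 = 98 km/h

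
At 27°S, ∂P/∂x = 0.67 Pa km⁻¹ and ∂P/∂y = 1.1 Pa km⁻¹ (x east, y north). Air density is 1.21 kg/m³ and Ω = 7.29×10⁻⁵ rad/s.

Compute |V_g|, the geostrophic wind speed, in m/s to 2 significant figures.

16 m/s

Coriolis parameter at 27°S:
f = 2Ω sin φ = 2 × 7.29×10⁻⁵ × sin 27° = 6.62×10⁻⁵ s⁻¹
In the Southern Hemisphere f is negative: f = −6.62×10⁻⁵ s⁻¹.
Component geostrophic relations (x east, y north):
u_g = −(1/(fρ)) ∂P/∂y,  v_g = (1/(fρ)) ∂P/∂x
u_g = −(1.1×10⁻³)/(−6.62×10⁻⁵ × 1.21) = 13.7 m/s;  v_g = (0.67×10⁻³)/(−6.62×10⁻⁵ × 1.21) = −8.37 m/s
|V_g| = √(u_g² + v_g²) = 16.1 m/s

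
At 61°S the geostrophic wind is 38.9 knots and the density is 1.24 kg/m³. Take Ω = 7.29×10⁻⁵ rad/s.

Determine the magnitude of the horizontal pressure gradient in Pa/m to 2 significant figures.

3.2×10⁻³ Pa/m

Coriolis parameter at 61°S:
f = 2Ω sin φ = 2 × 7.29×10⁻⁵ × sin 61° = 1.28×10⁻⁴ s⁻¹
Wind speed in SI: 38.9 knots = 20.0 m/s
Geostrophic balance rearranged: |∂P/∂n| = f ρ V_g
|∂P/∂n| = 1.28×10⁻⁴ × 1.24 × 20.0 = 3.16×10⁻³ Pa/m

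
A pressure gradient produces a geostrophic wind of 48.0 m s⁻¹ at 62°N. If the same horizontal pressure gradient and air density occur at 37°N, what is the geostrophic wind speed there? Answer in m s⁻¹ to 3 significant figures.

With the same pressure gradient and density, V_g ∝ 1/f ∝ 1/sin φ.
V₂ = V₁ · sin φ₁ / sin φ₂ = 48.0 × sin 62° / sin 37°
V₂ = 48.0 × 0.8829/0.6018 = 70.4 m s⁻¹

70.4 m s⁻¹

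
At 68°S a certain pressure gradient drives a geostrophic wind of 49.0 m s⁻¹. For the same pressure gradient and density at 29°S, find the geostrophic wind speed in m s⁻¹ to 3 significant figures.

With the same pressure gradient and density, V_g ∝ 1/f ∝ 1/sin φ.
V₂ = V₁ · sin φ₁ / sin φ₂ = 49.0 × sin 68° / sin 29°
V₂ = 49.0 × 0.9272/0.4848 = 93.7 m s⁻¹

93.7 m s⁻¹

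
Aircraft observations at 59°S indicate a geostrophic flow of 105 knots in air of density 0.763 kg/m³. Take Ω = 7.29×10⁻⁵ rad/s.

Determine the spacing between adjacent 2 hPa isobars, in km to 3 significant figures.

Coriolis parameter at 59°S:
f = 2Ω sin φ = 2 × 7.29×10⁻⁵ × sin 59° = 1.25×10⁻⁴ s⁻¹
Wind speed in SI: 105 knots = 54.0 m/s
Geostrophic balance rearranged: |∂P/∂n| = f ρ V_g
|∂P/∂n| = 1.25×10⁻⁴ × 0.763 × 54.0 = 5.15×10⁻³ Pa/m
Isobar spacing: Δn = ΔP/|∂P/∂n| = 200 Pa / 5.15×10⁻³ Pa/m = 38829 m ≈ 38.8 km

38.8 km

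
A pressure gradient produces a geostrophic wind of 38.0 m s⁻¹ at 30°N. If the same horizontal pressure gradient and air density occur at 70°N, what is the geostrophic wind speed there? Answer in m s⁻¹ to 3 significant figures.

With the same pressure gradient and density, V_g ∝ 1/f ∝ 1/sin φ.
V₂ = V₁ · sin φ₁ / sin φ₂ = 38.0 × sin 30° / sin 70°
V₂ = 38.0 × 0.5000/0.9397 = 20.2 m s⁻¹

20.2 m s⁻¹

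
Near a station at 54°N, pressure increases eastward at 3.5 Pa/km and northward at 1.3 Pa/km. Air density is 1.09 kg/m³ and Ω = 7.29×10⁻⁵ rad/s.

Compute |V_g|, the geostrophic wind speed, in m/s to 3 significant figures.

29.0 m/s

Coriolis parameter at 54°N:
f = 2Ω sin φ = 2 × 7.29×10⁻⁵ × sin 54° = 1.18×10⁻⁴ s⁻¹
Component geostrophic relations (x east, y north):
u_g = −(1/(fρ)) ∂P/∂y,  v_g = (1/(fρ)) ∂P/∂x
u_g = −(1.3×10⁻³)/(1.18×10⁻⁴ × 1.09) = −10.1 m/s;  v_g = (3.5×10⁻³)/(1.18×10⁻⁴ × 1.09) = 27.2 m/s
|V_g| = √(u_g² + v_g²) = 29.0 m/s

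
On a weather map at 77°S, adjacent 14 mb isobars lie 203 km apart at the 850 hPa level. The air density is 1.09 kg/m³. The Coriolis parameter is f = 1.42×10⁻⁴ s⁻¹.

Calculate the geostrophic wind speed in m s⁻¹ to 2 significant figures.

45 m s⁻¹

Pressure gradient: |∂P/∂n| = 1400 Pa / 203000 m = 6.90×10⁻³ Pa/m
Geostrophic balance (pressure-gradient force = Coriolis force):
V_g = (1/(fρ)) |∂P/∂n| = 6.90×10⁻³ / (1.42×10⁻⁴ × 1.09) = 44.6 m/s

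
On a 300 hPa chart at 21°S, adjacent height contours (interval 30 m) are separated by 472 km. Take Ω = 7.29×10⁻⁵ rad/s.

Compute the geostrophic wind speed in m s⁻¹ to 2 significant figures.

Coriolis parameter at 21°S:
f = 2Ω sin φ = 2 × 7.29×10⁻⁵ × sin 21° = 5.23×10⁻⁵ s⁻¹
Height gradient: |∂Z/∂n| = 30 m / 472000 m = 6.36×10⁻⁵
On a pressure surface, geostrophic balance gives V_g = (g/f)|∂Z/∂n|:
V_g = 9.81 × 6.36×10⁻⁵ / 5.23×10⁻⁵ = 11.9 m/s

12 m s⁻¹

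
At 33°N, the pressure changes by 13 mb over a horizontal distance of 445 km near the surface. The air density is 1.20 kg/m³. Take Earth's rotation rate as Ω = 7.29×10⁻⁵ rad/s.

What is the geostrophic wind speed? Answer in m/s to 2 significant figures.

Coriolis parameter at 33°N:
f = 2Ω sin φ = 2 × 7.29×10⁻⁵ × sin 33° = 7.94×10⁻⁵ s⁻¹
Pressure gradient: |∂P/∂n| = 1300 Pa / 445000 m = 2.92×10⁻³ Pa/m
Geostrophic balance (pressure-gradient force = Coriolis force):
V_g = (1/(fρ)) |∂P/∂n| = 2.92×10⁻³ / (7.94×10⁻⁵ × 1.20) = 30.7 m/s

31 m/s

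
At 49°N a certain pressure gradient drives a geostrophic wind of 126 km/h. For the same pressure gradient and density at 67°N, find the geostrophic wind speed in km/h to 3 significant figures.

103 km/h

With the same pressure gradient and density, V_g ∝ 1/f ∝ 1/sin φ.
V₂ = V₁ · sin φ₁ / sin φ₂ = 126 × sin 49° / sin 67°
V₂ = 126 × 0.7547/0.9205 = 103 km/h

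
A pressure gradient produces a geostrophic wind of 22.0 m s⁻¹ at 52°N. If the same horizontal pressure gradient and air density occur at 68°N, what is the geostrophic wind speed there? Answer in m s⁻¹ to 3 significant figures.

With the same pressure gradient and density, V_g ∝ 1/f ∝ 1/sin φ.
V₂ = V₁ · sin φ₁ / sin φ₂ = 22.0 × sin 52° / sin 68°
V₂ = 22.0 × 0.7880/0.9272 = 18.7 m s⁻¹

18.7 m s⁻¹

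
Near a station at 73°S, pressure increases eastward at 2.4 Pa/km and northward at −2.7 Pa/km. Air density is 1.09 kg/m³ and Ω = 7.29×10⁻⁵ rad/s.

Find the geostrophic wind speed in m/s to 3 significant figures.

Coriolis parameter at 73°S:
f = 2Ω sin φ = 2 × 7.29×10⁻⁵ × sin 73° = 1.39×10⁻⁴ s⁻¹
In the Southern Hemisphere f is negative: f = −1.39×10⁻⁴ s⁻¹.
Component geostrophic relations (x east, y north):
u_g = −(1/(fρ)) ∂P/∂y,  v_g = (1/(fρ)) ∂P/∂x
u_g = −(−2.7×10⁻³)/(−1.39×10⁻⁴ × 1.09) = −17.8 m/s;  v_g = (2.4×10⁻³)/(−1.39×10⁻⁴ × 1.09) = −15.8 m/s
|V_g| = √(u_g² + v_g²) = 23.8 m/s

23.8 m/s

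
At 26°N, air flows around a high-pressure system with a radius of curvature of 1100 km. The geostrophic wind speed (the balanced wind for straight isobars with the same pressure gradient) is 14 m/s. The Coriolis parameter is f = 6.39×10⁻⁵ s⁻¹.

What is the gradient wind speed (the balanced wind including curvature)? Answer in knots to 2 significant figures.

Around a high, pressure-gradient force acts outward with centrifugal, so Coriolis balances both:
fV = (1/ρ)|∂P/∂n| + V²/R  →  V² − fR·V + fR·V_g = 0
With fR = 6.39×10⁻⁵ × 1100×10³ m = 70.3 m/s:
V = [fR − √((fR)² − 4 fR V_g)]/2 = [70.3 − √(70.3² − 4×70.3×14)]/2 = 19.3 m/s
Supergeostrophic (V > V_g = 14 m/s), as expected around a high.
Converting: 19.3 m/s × 1.944 = 38 knots

38 knots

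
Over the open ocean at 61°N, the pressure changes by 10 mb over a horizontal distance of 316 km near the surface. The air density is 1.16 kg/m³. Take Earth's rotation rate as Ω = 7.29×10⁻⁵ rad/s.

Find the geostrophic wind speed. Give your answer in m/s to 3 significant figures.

Coriolis parameter at 61°N:
f = 2Ω sin φ = 2 × 7.29×10⁻⁵ × sin 61° = 1.28×10⁻⁴ s⁻¹
Pressure gradient: |∂P/∂n| = 1000 Pa / 316000 m = 3.16×10⁻³ Pa/m
Geostrophic balance (pressure-gradient force = Coriolis force):
V_g = (1/(fρ)) |∂P/∂n| = 3.16×10⁻³ / (1.28×10⁻⁴ × 1.16) = 21.4 m/s

21.4 m/s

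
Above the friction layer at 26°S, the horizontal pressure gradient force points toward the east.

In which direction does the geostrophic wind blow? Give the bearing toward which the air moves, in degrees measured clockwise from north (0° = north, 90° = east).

000°

The pressure-gradient force points toward the east (bearing 090°).
Geostrophic balance: in the Southern Hemisphere the Coriolis force deflects motion to the left, so the geostrophic wind blows 90° to the left of the pressure-gradient force (low pressure on the right).
Rotating 090° by 90° counterclockwise gives 000° — the wind blows toward the north.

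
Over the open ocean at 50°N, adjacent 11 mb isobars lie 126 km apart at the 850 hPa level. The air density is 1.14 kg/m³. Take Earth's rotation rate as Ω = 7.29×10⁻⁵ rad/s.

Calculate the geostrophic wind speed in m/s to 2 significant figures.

69 m/s

Coriolis parameter at 50°N:
f = 2Ω sin φ = 2 × 7.29×10⁻⁵ × sin 50° = 1.12×10⁻⁴ s⁻¹
Pressure gradient: |∂P/∂n| = 1100 Pa / 126000 m = 8.73×10⁻³ Pa/m
Geostrophic balance (pressure-gradient force = Coriolis force):
V_g = (1/(fρ)) |∂P/∂n| = 8.73×10⁻³ / (1.12×10⁻⁴ × 1.14) = 68.6 m/s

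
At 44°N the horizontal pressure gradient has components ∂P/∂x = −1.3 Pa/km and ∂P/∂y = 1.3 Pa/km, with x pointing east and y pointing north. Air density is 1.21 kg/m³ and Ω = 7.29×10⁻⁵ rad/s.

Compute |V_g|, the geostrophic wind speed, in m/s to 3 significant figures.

Coriolis parameter at 44°N:
f = 2Ω sin φ = 2 × 7.29×10⁻⁵ × sin 44° = 1.01×10⁻⁴ s⁻¹
Component geostrophic relations (x east, y north):
u_g = −(1/(fρ)) ∂P/∂y,  v_g = (1/(fρ)) ∂P/∂x
u_g = −(1.3×10⁻³)/(1.01×10⁻⁴ × 1.21) = −10.6 m/s;  v_g = (−1.3×10⁻³)/(1.01×10⁻⁴ × 1.21) = −10.6 m/s
|V_g| = √(u_g² + v_g²) = 15.0 m/s

15.0 m/s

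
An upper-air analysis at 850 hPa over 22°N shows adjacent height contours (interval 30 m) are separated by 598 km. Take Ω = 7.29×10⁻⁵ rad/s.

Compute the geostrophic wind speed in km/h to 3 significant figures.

32.4 km/h

Coriolis parameter at 22°N:
f = 2Ω sin φ = 2 × 7.29×10⁻⁵ × sin 22° = 5.46×10⁻⁵ s⁻¹
Height gradient: |∂Z/∂n| = 30 m / 598000 m = 5.02×10⁻⁵
On a pressure surface, geostrophic balance gives V_g = (g/f)|∂Z/∂n|:
V_g = 9.81 × 5.02×10⁻⁵ / 5.46×10⁻⁵ = 9.01 m/s
Converting: 9.01 m/s × 3.6 = 32.4 km/h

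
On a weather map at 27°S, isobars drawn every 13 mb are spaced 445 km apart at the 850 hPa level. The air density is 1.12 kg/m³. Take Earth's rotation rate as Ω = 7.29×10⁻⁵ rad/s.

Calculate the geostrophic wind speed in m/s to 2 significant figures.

Coriolis parameter at 27°S:
f = 2Ω sin φ = 2 × 7.29×10⁻⁵ × sin 27° = 6.62×10⁻⁵ s⁻¹
Pressure gradient: |∂P/∂n| = 1300 Pa / 445000 m = 2.92×10⁻³ Pa/m
Geostrophic balance (pressure-gradient force = Coriolis force):
V_g = (1/(fρ)) |∂P/∂n| = 2.92×10⁻³ / (6.62×10⁻⁵ × 1.12) = 39.4 m/s

39 m/s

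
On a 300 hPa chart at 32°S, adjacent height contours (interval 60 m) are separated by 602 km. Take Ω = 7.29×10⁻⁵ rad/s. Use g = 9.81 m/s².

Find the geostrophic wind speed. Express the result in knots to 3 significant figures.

Coriolis parameter at 32°S:
f = 2Ω sin φ = 2 × 7.29×10⁻⁵ × sin 32° = 7.73×10⁻⁵ s⁻¹
Height gradient: |∂Z/∂n| = 60 m / 602000 m = 9.97×10⁻⁵
On a pressure surface, geostrophic balance gives V_g = (g/f)|∂Z/∂n|:
V_g = 9.81 × 9.97×10⁻⁵ / 7.73×10⁻⁵ = 12.7 m/s
Converting: 12.7 m/s × 1.944 = 24.6 knots

24.6 knots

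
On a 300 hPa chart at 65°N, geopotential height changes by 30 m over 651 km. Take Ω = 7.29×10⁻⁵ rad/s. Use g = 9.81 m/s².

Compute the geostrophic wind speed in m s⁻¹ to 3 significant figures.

Coriolis parameter at 65°N:
f = 2Ω sin φ = 2 × 7.29×10⁻⁵ × sin 65° = 1.32×10⁻⁴ s⁻¹
Height gradient: |∂Z/∂n| = 30 m / 651000 m = 4.61×10⁻⁵
On a pressure surface, geostrophic balance gives V_g = (g/f)|∂Z/∂n|:
V_g = 9.81 × 4.61×10⁻⁵ / 1.32×10⁻⁴ = 3.42 m/s

3.42 m s⁻¹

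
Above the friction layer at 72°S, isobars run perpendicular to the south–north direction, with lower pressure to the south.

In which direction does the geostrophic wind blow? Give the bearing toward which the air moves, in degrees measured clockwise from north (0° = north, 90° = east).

The pressure-gradient force points toward the south (bearing 180°).
Geostrophic balance: in the Southern Hemisphere the Coriolis force deflects motion to the left, so the geostrophic wind blows 90° to the left of the pressure-gradient force (low pressure on the right).
Rotating 180° by 90° counterclockwise gives 090° — the wind blows toward the east.

090°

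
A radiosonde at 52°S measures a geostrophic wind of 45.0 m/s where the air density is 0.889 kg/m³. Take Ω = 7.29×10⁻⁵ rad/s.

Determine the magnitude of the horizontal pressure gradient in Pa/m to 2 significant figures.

4.6×10⁻³ Pa/m

Coriolis parameter at 52°S:
f = 2Ω sin φ = 2 × 7.29×10⁻⁵ × sin 52° = 1.15×10⁻⁴ s⁻¹
Geostrophic balance rearranged: |∂P/∂n| = f ρ V_g
|∂P/∂n| = 1.15×10⁻⁴ × 0.889 × 45.0 = 4.60×10⁻³ Pa/m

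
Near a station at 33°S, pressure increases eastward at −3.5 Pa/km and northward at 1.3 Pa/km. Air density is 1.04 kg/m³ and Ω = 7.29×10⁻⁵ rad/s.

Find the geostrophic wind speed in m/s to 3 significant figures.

45.2 m/s

Coriolis parameter at 33°S:
f = 2Ω sin φ = 2 × 7.29×10⁻⁵ × sin 33° = 7.94×10⁻⁵ s⁻¹
In the Southern Hemisphere f is negative: f = −7.94×10⁻⁵ s⁻¹.
Component geostrophic relations (x east, y north):
u_g = −(1/(fρ)) ∂P/∂y,  v_g = (1/(fρ)) ∂P/∂x
u_g = −(1.3×10⁻³)/(−7.94×10⁻⁵ × 1.04) = 15.7 m/s;  v_g = (−3.5×10⁻³)/(−7.94×10⁻⁵ × 1.04) = 42.4 m/s
|V_g| = √(u_g² + v_g²) = 45.2 m/s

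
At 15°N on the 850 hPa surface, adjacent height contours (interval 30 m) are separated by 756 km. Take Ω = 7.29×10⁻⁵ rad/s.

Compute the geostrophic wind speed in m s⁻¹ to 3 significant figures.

Coriolis parameter at 15°N:
f = 2Ω sin φ = 2 × 7.29×10⁻⁵ × sin 15° = 3.77×10⁻⁵ s⁻¹
Height gradient: |∂Z/∂n| = 30 m / 756000 m = 3.97×10⁻⁵
On a pressure surface, geostrophic balance gives V_g = (g/f)|∂Z/∂n|:
V_g = 9.81 × 3.97×10⁻⁵ / 3.77×10⁻⁵ = 10.3 m/s

10.3 m s⁻¹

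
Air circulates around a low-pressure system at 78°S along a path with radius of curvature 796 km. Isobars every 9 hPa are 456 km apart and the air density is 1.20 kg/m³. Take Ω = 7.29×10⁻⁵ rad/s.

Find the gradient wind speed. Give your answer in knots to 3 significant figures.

20.5 knots

Coriolis parameter at 78°S:
f = 2Ω sin φ = 2 × 7.29×10⁻⁵ × sin 78° = 1.43×10⁻⁴ s⁻¹
Pressure gradient: |∂P/∂n| = 900 Pa / 456000 m = 1.97×10⁻³ Pa/m
Geostrophic speed: V_g = |∂P/∂n|/(fρ) = 1.97×10⁻³/(1.43×10⁻⁴ × 1.20) = 11.5 m/s
Around a low, centrifugal force acts outward with Coriolis, so pressure-gradient force balances both:
(1/ρ)|∂P/∂n| = fV + V²/R  →  V² + fR·V − fR·V_g = 0
With fR = 1.43×10⁻⁴ × 796×10³ m = 114 m/s:
V = [−fR + √((fR)² + 4 fR V_g)]/2 = [−114 + √(114² + 4×114×11.5)]/2 = 10.6 m/s
Subgeostrophic (V < V_g = 11.5 m/s), as expected around a low.
Converting: 10.6 m/s × 1.944 = 20.5 knots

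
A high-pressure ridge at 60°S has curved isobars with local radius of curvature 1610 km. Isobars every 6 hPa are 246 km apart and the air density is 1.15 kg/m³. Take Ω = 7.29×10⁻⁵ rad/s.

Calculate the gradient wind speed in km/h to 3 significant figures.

Coriolis parameter at 60°S:
f = 2Ω sin φ = 2 × 7.29×10⁻⁵ × sin 60° = 1.26×10⁻⁴ s⁻¹
Pressure gradient: |∂P/∂n| = 600 Pa / 246000 m = 2.44×10⁻³ Pa/m
Geostrophic speed: V_g = |∂P/∂n|/(fρ) = 2.44×10⁻³/(1.26×10⁻⁴ × 1.15) = 16.8 m/s
Around a high, pressure-gradient force acts outward with centrifugal, so Coriolis balances both:
fV = (1/ρ)|∂P/∂n| + V²/R  →  V² − fR·V + fR·V_g = 0
With fR = 1.26×10⁻⁴ × 1610×10³ m = 203 m/s:
V = [fR − √((fR)² − 4 fR V_g)]/2 = [203 − √(203² − 4×203×16.8)]/2 = 18.5 m/s
Supergeostrophic (V > V_g = 16.8 m/s), as expected around a high.
Converting: 18.5 m/s × 3.6 = 66.5 km/h

66.5 km/h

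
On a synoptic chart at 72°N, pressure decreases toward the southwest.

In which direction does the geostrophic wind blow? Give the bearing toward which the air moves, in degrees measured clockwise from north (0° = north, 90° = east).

315°

The pressure-gradient force points toward the southwest (bearing 225°).
Geostrophic balance: in the Northern Hemisphere the Coriolis force deflects motion to the right, so the geostrophic wind blows 90° to the right of the pressure-gradient force (low pressure on the left).
Rotating 225° by 90° clockwise gives 315° — the wind blows toward the northwest.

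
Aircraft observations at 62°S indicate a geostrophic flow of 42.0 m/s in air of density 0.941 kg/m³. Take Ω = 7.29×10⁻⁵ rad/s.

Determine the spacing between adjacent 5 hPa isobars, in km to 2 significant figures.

Coriolis parameter at 62°S:
f = 2Ω sin φ = 2 × 7.29×10⁻⁵ × sin 62° = 1.29×10⁻⁴ s⁻¹
Geostrophic balance rearranged: |∂P/∂n| = f ρ V_g
|∂P/∂n| = 1.29×10⁻⁴ × 0.941 × 42.0 = 5.09×10⁻³ Pa/m
Isobar spacing: Δn = ΔP/|∂P/∂n| = 500 Pa / 5.09×10⁻³ Pa/m = 98274 m ≈ 98 km

98 km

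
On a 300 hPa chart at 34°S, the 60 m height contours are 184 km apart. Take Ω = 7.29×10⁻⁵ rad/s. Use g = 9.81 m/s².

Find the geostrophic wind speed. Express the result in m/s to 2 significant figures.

39 m/s

Coriolis parameter at 34°S:
f = 2Ω sin φ = 2 × 7.29×10⁻⁵ × sin 34° = 8.15×10⁻⁵ s⁻¹
Height gradient: |∂Z/∂n| = 60 m / 184000 m = 3.26×10⁻⁴
On a pressure surface, geostrophic balance gives V_g = (g/f)|∂Z/∂n|:
V_g = 9.81 × 3.26×10⁻⁴ / 8.15×10⁻⁵ = 39.2 m/s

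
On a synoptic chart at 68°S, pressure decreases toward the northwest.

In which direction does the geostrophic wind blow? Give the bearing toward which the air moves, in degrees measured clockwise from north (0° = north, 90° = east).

225°

The pressure-gradient force points toward the northwest (bearing 315°).
Geostrophic balance: in the Southern Hemisphere the Coriolis force deflects motion to the left, so the geostrophic wind blows 90° to the left of the pressure-gradient force (low pressure on the right).
Rotating 315° by 90° counterclockwise gives 225° — the wind blows toward the southwest.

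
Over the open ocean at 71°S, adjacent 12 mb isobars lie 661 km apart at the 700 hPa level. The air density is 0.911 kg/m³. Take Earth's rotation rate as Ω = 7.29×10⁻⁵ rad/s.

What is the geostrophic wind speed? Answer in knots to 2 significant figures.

Coriolis parameter at 71°S:
f = 2Ω sin φ = 2 × 7.29×10⁻⁵ × sin 71° = 1.38×10⁻⁴ s⁻¹
Pressure gradient: |∂P/∂n| = 1200 Pa / 661000 m = 1.82×10⁻³ Pa/m
Geostrophic balance (pressure-gradient force = Coriolis force):
V_g = (1/(fρ)) |∂P/∂n| = 1.82×10⁻³ / (1.38×10⁻⁴ × 0.911) = 14.5 m/s
Converting: 14.5 m/s × 1.944 = 28 knots

28 knots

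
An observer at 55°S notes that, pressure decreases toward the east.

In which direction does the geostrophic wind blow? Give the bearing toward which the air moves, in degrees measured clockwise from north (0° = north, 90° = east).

000°

The pressure-gradient force points toward the east (bearing 090°).
Geostrophic balance: in the Southern Hemisphere the Coriolis force deflects motion to the left, so the geostrophic wind blows 90° to the left of the pressure-gradient force (low pressure on the right).
Rotating 090° by 90° counterclockwise gives 000° — the wind blows toward the north.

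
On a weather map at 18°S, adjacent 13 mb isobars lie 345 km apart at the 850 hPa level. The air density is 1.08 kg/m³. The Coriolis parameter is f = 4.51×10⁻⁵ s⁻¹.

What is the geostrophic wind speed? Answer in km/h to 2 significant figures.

280 km/h

Pressure gradient: |∂P/∂n| = 1300 Pa / 345000 m = 3.77×10⁻³ Pa/m
Geostrophic balance (pressure-gradient force = Coriolis force):
V_g = (1/(fρ)) |∂P/∂n| = 3.77×10⁻³ / (4.51×10⁻⁵ × 1.08) = 77.4 m/s
Converting: 77.4 m/s × 3.6 = 280 km/h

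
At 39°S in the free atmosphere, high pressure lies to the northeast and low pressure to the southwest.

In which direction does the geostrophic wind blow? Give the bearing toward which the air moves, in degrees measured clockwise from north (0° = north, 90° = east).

The pressure-gradient force points toward the southwest (bearing 225°).
Geostrophic balance: in the Southern Hemisphere the Coriolis force deflects motion to the left, so the geostrophic wind blows 90° to the left of the pressure-gradient force (low pressure on the right).
Rotating 225° by 90° counterclockwise gives 135° — the wind blows toward the southeast.

135°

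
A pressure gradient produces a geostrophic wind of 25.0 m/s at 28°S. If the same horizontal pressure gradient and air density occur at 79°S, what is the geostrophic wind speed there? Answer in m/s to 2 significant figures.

12 m/s

With the same pressure gradient and density, V_g ∝ 1/f ∝ 1/sin φ.
V₂ = V₁ · sin φ₁ / sin φ₂ = 25.0 × sin 28° / sin 79°
V₂ = 25.0 × 0.4695/0.9816 = 12 m/s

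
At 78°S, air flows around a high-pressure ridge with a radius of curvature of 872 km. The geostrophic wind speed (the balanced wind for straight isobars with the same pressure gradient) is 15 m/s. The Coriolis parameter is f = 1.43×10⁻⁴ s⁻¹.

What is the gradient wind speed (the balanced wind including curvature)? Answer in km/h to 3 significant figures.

Around a high, pressure-gradient force acts outward with centrifugal, so Coriolis balances both:
fV = (1/ρ)|∂P/∂n| + V²/R  →  V² − fR·V + fR·V_g = 0
With fR = 1.43×10⁻⁴ × 872×10³ m = 125 m/s:
V = [fR − √((fR)² − 4 fR V_g)]/2 = [125 − √(125² − 4×125×15)]/2 = 17.4 m/s
Supergeostrophic (V > V_g = 15 m/s), as expected around a high.
Converting: 17.4 m/s × 3.6 = 62.8 km/h

62.8 km/h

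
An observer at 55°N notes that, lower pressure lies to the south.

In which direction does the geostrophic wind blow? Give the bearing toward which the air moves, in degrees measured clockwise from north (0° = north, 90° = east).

The pressure-gradient force points toward the south (bearing 180°).
Geostrophic balance: in the Northern Hemisphere the Coriolis force deflects motion to the right, so the geostrophic wind blows 90° to the right of the pressure-gradient force (low pressure on the left).
Rotating 180° by 90° clockwise gives 270° — the wind blows toward the west.

270°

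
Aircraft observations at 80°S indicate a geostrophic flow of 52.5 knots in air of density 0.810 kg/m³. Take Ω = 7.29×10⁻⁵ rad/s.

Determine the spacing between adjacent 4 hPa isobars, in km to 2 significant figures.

Coriolis parameter at 80°S:
f = 2Ω sin φ = 2 × 7.29×10⁻⁵ × sin 80° = 1.44×10⁻⁴ s⁻¹
Wind speed in SI: 52.5 knots = 27.0 m/s
Geostrophic balance rearranged: |∂P/∂n| = f ρ V_g
|∂P/∂n| = 1.44×10⁻⁴ × 0.810 × 27.0 = 3.14×10⁻³ Pa/m
Isobar spacing: Δn = ΔP/|∂P/∂n| = 400 Pa / 3.14×10⁻³ Pa/m = 127341 m ≈ 130 km

130 km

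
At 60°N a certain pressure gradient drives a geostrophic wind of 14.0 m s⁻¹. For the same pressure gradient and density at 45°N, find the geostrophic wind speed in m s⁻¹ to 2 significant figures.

With the same pressure gradient and density, V_g ∝ 1/f ∝ 1/sin φ.
V₂ = V₁ · sin φ₁ / sin φ₂ = 14.0 × sin 60° / sin 45°
V₂ = 14.0 × 0.8660/0.7071 = 17 m s⁻¹

17 m s⁻¹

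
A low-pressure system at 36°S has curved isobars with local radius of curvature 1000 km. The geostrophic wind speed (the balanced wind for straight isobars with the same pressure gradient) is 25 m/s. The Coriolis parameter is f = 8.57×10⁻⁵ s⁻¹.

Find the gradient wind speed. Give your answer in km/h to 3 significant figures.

72.8 km/h

Around a low, centrifugal force acts outward with Coriolis, so pressure-gradient force balances both:
(1/ρ)|∂P/∂n| = fV + V²/R  →  V² + fR·V − fR·V_g = 0
With fR = 8.57×10⁻⁵ × 1000×10³ m = 85.7 m/s:
V = [−fR + √((fR)² + 4 fR V_g)]/2 = [−85.7 + √(85.7² + 4×85.7×25)]/2 = 20.2 m/s
Subgeostrophic (V < V_g = 25 m/s), as expected around a low.
Converting: 20.2 m/s × 3.6 = 72.8 km/h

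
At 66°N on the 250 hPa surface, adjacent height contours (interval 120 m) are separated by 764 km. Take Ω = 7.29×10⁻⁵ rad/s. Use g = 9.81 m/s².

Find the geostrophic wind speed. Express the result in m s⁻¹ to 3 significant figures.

11.6 m s⁻¹

Coriolis parameter at 66°N:
f = 2Ω sin φ = 2 × 7.29×10⁻⁵ × sin 66° = 1.33×10⁻⁴ s⁻¹
Height gradient: |∂Z/∂n| = 120 m / 764000 m = 1.57×10⁻⁴
On a pressure surface, geostrophic balance gives V_g = (g/f)|∂Z/∂n|:
V_g = 9.81 × 1.57×10⁻⁴ / 1.33×10⁻⁴ = 11.6 m/s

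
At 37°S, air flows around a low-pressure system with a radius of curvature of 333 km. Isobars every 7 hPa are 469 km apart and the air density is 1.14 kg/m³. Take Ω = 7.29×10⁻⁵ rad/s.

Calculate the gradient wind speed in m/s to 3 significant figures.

10.9 m/s

Coriolis parameter at 37°S:
f = 2Ω sin φ = 2 × 7.29×10⁻⁵ × sin 37° = 8.77×10⁻⁵ s⁻¹
Pressure gradient: |∂P/∂n| = 700 Pa / 469000 m = 1.49×10⁻³ Pa/m
Geostrophic speed: V_g = |∂P/∂n|/(fρ) = 1.49×10⁻³/(8.77×10⁻⁵ × 1.14) = 14.9 m/s
Around a low, centrifugal force acts outward with Coriolis, so pressure-gradient force balances both:
(1/ρ)|∂P/∂n| = fV + V²/R  →  V² + fR·V − fR·V_g = 0
With fR = 8.77×10⁻⁵ × 333×10³ m = 29.2 m/s:
V = [−fR + √((fR)² + 4 fR V_g)]/2 = [−29.2 + √(29.2² + 4×29.2×14.9)]/2 = 10.9 m/s
Subgeostrophic (V < V_g = 14.9 m/s), as expected around a low.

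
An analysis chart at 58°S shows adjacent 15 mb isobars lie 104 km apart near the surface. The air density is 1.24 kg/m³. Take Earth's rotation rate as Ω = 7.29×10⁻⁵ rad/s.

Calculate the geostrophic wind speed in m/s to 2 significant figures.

94 m/s

Coriolis parameter at 58°S:
f = 2Ω sin φ = 2 × 7.29×10⁻⁵ × sin 58° = 1.24×10⁻⁴ s⁻¹
Pressure gradient: |∂P/∂n| = 1500 Pa / 104000 m = 1.44×10⁻² Pa/m
Geostrophic balance (pressure-gradient force = Coriolis force):
V_g = (1/(fρ)) |∂P/∂n| = 1.44×10⁻² / (1.24×10⁻⁴ × 1.24) = 94.1 m/s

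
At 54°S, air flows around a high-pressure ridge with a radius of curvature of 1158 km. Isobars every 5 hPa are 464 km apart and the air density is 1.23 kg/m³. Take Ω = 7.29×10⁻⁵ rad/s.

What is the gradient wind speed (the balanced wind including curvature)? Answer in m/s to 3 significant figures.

Coriolis parameter at 54°S:
f = 2Ω sin φ = 2 × 7.29×10⁻⁵ × sin 54° = 1.18×10⁻⁴ s⁻¹
Pressure gradient: |∂P/∂n| = 500 Pa / 464000 m = 1.08×10⁻³ Pa/m
Geostrophic speed: V_g = |∂P/∂n|/(fρ) = 1.08×10⁻³/(1.18×10⁻⁴ × 1.23) = 7.43 m/s
Around a high, pressure-gradient force acts outward with centrifugal, so Coriolis balances both:
fV = (1/ρ)|∂P/∂n| + V²/R  →  V² − fR·V + fR·V_g = 0
With fR = 1.18×10⁻⁴ × 1158×10³ m = 137 m/s:
V = [fR − √((fR)² − 4 fR V_g)]/2 = [137 − √(137² − 4×137×7.43)]/2 = 7.88 m/s
Supergeostrophic (V > V_g = 7.43 m/s), as expected around a high.

7.88 m/s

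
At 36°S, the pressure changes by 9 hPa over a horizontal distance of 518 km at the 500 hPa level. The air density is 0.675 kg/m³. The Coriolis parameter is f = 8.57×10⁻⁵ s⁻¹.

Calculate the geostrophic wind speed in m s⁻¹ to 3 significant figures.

Pressure gradient: |∂P/∂n| = 900 Pa / 518000 m = 1.74×10⁻³ Pa/m
Geostrophic balance (pressure-gradient force = Coriolis force):
V_g = (1/(fρ)) |∂P/∂n| = 1.74×10⁻³ / (8.57×10⁻⁵ × 0.675) = 30.0 m/s

30.0 m s⁻¹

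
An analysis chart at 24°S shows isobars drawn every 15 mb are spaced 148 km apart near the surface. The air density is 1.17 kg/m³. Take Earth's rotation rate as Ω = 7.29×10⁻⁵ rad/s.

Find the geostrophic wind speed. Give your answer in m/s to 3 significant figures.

146 m/s

Coriolis parameter at 24°S:
f = 2Ω sin φ = 2 × 7.29×10⁻⁵ × sin 24° = 5.93×10⁻⁵ s⁻¹
Pressure gradient: |∂P/∂n| = 1500 Pa / 148000 m = 1.01×10⁻² Pa/m
Geostrophic balance (pressure-gradient force = Coriolis force):
V_g = (1/(fρ)) |∂P/∂n| = 1.01×10⁻² / (5.93×10⁻⁵ × 1.17) = 146 m/s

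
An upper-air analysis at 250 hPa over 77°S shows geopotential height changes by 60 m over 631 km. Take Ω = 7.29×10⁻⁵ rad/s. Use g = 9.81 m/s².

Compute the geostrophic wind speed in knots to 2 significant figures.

Coriolis parameter at 77°S:
f = 2Ω sin φ = 2 × 7.29×10⁻⁵ × sin 77° = 1.42×10⁻⁴ s⁻¹
Height gradient: |∂Z/∂n| = 60 m / 631000 m = 9.51×10⁻⁵
On a pressure surface, geostrophic balance gives V_g = (g/f)|∂Z/∂n|:
V_g = 9.81 × 9.51×10⁻⁵ / 1.42×10⁻⁴ = 6.57 m/s
Converting: 6.57 m/s × 1.944 = 13 knots

13 knots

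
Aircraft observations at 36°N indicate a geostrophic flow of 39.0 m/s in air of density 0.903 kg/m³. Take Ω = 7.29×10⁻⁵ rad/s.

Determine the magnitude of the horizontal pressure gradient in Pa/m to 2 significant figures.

3.0×10⁻³ Pa/m

Coriolis parameter at 36°N:
f = 2Ω sin φ = 2 × 7.29×10⁻⁵ × sin 36° = 8.57×10⁻⁵ s⁻¹
Geostrophic balance rearranged: |∂P/∂n| = f ρ V_g
|∂P/∂n| = 8.57×10⁻⁵ × 0.903 × 39.0 = 3.02×10⁻³ Pa/m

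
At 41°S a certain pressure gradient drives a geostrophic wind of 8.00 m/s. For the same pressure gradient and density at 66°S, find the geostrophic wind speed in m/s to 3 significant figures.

With the same pressure gradient and density, V_g ∝ 1/f ∝ 1/sin φ.
V₂ = V₁ · sin φ₁ / sin φ₂ = 8.00 × sin 41° / sin 66°
V₂ = 8.00 × 0.6561/0.9135 = 5.75 m/s

5.75 m/s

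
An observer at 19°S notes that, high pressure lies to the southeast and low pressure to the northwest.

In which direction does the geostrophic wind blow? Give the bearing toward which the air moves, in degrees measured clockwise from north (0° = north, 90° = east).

225°

The pressure-gradient force points toward the northwest (bearing 315°).
Geostrophic balance: in the Southern Hemisphere the Coriolis force deflects motion to the left, so the geostrophic wind blows 90° to the left of the pressure-gradient force (low pressure on the right).
Rotating 315° by 90° counterclockwise gives 225° — the wind blows toward the southwest.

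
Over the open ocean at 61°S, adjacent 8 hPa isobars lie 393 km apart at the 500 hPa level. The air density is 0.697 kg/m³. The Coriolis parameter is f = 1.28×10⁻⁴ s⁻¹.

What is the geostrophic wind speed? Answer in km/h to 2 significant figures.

82 km/h

Pressure gradient: |∂P/∂n| = 800 Pa / 393000 m = 2.04×10⁻³ Pa/m
Geostrophic balance (pressure-gradient force = Coriolis force):
V_g = (1/(fρ)) |∂P/∂n| = 2.04×10⁻³ / (1.28×10⁻⁴ × 0.697) = 22.8 m/s
Converting: 22.8 m/s × 3.6 = 82 km/h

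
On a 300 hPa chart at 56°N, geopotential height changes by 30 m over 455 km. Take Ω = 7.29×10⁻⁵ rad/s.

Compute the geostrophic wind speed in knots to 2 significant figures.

Coriolis parameter at 56°N:
f = 2Ω sin φ = 2 × 7.29×10⁻⁵ × sin 56° = 1.21×10⁻⁴ s⁻¹
Height gradient: |∂Z/∂n| = 30 m / 455000 m = 6.59×10⁻⁵
On a pressure surface, geostrophic balance gives V_g = (g/f)|∂Z/∂n|:
V_g = 9.81 × 6.59×10⁻⁵ / 1.21×10⁻⁴ = 5.35 m/s
Converting: 5.35 m/s × 1.944 = 10 knots

10 knots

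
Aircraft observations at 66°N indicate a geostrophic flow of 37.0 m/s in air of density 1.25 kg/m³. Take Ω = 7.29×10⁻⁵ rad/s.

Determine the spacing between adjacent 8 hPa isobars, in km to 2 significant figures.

130 km

Coriolis parameter at 66°N:
f = 2Ω sin φ = 2 × 7.29×10⁻⁵ × sin 66° = 1.33×10⁻⁴ s⁻¹
Geostrophic balance rearranged: |∂P/∂n| = f ρ V_g
|∂P/∂n| = 1.33×10⁻⁴ × 1.25 × 37.0 = 6.16×10⁻³ Pa/m
Isobar spacing: Δn = ΔP/|∂P/∂n| = 800 Pa / 6.16×10⁻³ Pa/m = 129865 m ≈ 130 km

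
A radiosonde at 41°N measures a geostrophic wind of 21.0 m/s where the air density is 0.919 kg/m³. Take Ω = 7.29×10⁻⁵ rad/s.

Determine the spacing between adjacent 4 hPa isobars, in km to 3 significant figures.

217 km

Coriolis parameter at 41°N:
f = 2Ω sin φ = 2 × 7.29×10⁻⁵ × sin 41° = 9.57×10⁻⁵ s⁻¹
Geostrophic balance rearranged: |∂P/∂n| = f ρ V_g
|∂P/∂n| = 9.57×10⁻⁵ × 0.919 × 21.0 = 1.85×10⁻³ Pa/m
Isobar spacing: Δn = ΔP/|∂P/∂n| = 400 Pa / 1.85×10⁻³ Pa/m = 216683 m ≈ 217 km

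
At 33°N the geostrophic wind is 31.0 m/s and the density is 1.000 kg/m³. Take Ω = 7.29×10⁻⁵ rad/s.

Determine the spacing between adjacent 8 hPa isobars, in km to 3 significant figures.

325 km

Coriolis parameter at 33°N:
f = 2Ω sin φ = 2 × 7.29×10⁻⁵ × sin 33° = 7.94×10⁻⁵ s⁻¹
Geostrophic balance rearranged: |∂P/∂n| = f ρ V_g
|∂P/∂n| = 7.94×10⁻⁵ × 1.000 × 31.0 = 2.46×10⁻³ Pa/m
Isobar spacing: Δn = ΔP/|∂P/∂n| = 800 Pa / 2.46×10⁻³ Pa/m = 324984 m ≈ 325 km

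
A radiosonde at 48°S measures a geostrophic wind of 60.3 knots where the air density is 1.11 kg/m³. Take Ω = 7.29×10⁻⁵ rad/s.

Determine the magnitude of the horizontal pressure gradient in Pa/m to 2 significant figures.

3.7×10⁻³ Pa/m

Coriolis parameter at 48°S:
f = 2Ω sin φ = 2 × 7.29×10⁻⁵ × sin 48° = 1.08×10⁻⁴ s⁻¹
Wind speed in SI: 60.3 knots = 31.0 m/s
Geostrophic balance rearranged: |∂P/∂n| = f ρ V_g
|∂P/∂n| = 1.08×10⁻⁴ × 1.11 × 31.0 = 3.73×10⁻³ Pa/m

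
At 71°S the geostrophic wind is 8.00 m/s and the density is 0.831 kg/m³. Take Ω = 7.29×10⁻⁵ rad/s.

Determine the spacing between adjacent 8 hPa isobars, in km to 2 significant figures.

870 km

Coriolis parameter at 71°S:
f = 2Ω sin φ = 2 × 7.29×10⁻⁵ × sin 71° = 1.38×10⁻⁴ s⁻¹
Geostrophic balance rearranged: |∂P/∂n| = f ρ V_g
|∂P/∂n| = 1.38×10⁻⁴ × 0.831 × 8.00 = 9.16×10⁻⁴ Pa/m
Isobar spacing: Δn = ΔP/|∂P/∂n| = 800 Pa / 9.16×10⁻⁴ Pa/m = 872914 m ≈ 870 km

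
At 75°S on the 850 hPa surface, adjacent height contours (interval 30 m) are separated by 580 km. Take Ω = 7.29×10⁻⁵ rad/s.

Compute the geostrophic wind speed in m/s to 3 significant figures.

3.60 m/s

Coriolis parameter at 75°S:
f = 2Ω sin φ = 2 × 7.29×10⁻⁵ × sin 75° = 1.41×10⁻⁴ s⁻¹
Height gradient: |∂Z/∂n| = 30 m / 580000 m = 5.17×10⁻⁵
On a pressure surface, geostrophic balance gives V_g = (g/f)|∂Z/∂n|:
V_g = 9.81 × 5.17×10⁻⁵ / 1.41×10⁻⁴ = 3.60 m/s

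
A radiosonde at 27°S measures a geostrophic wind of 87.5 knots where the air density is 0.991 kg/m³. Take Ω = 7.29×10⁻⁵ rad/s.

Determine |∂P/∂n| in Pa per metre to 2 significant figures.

3.0×10⁻³ Pa/m

Coriolis parameter at 27°S:
f = 2Ω sin φ = 2 × 7.29×10⁻⁵ × sin 27° = 6.62×10⁻⁵ s⁻¹
Wind speed in SI: 87.5 knots = 45.0 m/s
Geostrophic balance rearranged: |∂P/∂n| = f ρ V_g
|∂P/∂n| = 6.62×10⁻⁵ × 0.991 × 45.0 = 2.95×10⁻³ Pa/m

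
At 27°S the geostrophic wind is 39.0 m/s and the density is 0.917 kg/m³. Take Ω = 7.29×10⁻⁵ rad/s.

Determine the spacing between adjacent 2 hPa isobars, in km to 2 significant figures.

84 km

Coriolis parameter at 27°S:
f = 2Ω sin φ = 2 × 7.29×10⁻⁵ × sin 27° = 6.62×10⁻⁵ s⁻¹
Geostrophic balance rearranged: |∂P/∂n| = f ρ V_g
|∂P/∂n| = 6.62×10⁻⁵ × 0.917 × 39.0 = 2.37×10⁻³ Pa/m
Isobar spacing: Δn = ΔP/|∂P/∂n| = 200 Pa / 2.37×10⁻³ Pa/m = 84487 m ≈ 84 km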